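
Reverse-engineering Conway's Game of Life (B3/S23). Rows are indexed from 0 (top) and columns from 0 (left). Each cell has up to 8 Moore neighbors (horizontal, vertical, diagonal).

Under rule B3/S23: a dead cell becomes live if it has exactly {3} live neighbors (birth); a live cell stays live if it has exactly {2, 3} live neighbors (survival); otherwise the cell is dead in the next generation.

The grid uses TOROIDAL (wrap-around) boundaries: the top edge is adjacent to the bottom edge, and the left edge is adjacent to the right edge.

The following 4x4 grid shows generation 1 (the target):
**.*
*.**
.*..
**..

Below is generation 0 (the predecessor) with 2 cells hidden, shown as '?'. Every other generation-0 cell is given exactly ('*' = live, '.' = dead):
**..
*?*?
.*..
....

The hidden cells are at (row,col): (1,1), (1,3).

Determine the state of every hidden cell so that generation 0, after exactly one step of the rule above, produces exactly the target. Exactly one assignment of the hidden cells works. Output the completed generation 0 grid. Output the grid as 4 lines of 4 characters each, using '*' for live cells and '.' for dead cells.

Answer: **..
*.*.
.*..
....

Derivation:
Hidden generation-0 cells (in order): (1,1), (1,3).
A hidden cell only influences target cells in its own 3x3 neighborhood. Try each of the 2^2 = 4 assignments, step the completed generation 0 forward once under B3/S23, and compare with the target:
  (1,1)=. (1,3)=. -> step reproduces the target at every cell -> ACCEPT
  (1,1)=. (1,3)=* -> step gives (0,2)='*' but target has '.' -> reject
  (1,1)=* (1,3)=. -> step gives (0,1)='.' but target has '*' -> reject
  (1,1)=* (1,3)=* -> step gives (0,0)='.' but target has '*' -> reject
Unique solution: (1,1)=dead, (1,3)=dead.
Check: live-neighbor counts of every cell in the completed generation 0:
2323
3523
2222
3321
Applying B3/S23 to generation 0 with these counts gives:
**.*
*.**
.*..
**..
which matches the target exactly.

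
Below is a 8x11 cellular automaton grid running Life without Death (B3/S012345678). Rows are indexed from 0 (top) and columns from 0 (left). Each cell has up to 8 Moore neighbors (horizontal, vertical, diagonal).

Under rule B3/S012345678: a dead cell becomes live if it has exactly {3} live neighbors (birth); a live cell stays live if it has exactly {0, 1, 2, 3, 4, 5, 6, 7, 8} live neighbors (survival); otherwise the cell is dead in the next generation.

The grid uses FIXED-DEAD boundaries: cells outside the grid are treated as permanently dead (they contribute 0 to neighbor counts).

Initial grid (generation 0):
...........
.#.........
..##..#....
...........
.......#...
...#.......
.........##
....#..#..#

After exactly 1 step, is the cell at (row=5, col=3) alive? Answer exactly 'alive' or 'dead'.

Answer: alive

Derivation:
Simulating step by step:
Generation 0 (given above): 11 live cells
Generation 1: 13 live cells
...........
.##........
..##..#....
...........
.......#...
...#.......
.........##
....#..#.##

Cell (5,3) at generation 1: 1 -> alive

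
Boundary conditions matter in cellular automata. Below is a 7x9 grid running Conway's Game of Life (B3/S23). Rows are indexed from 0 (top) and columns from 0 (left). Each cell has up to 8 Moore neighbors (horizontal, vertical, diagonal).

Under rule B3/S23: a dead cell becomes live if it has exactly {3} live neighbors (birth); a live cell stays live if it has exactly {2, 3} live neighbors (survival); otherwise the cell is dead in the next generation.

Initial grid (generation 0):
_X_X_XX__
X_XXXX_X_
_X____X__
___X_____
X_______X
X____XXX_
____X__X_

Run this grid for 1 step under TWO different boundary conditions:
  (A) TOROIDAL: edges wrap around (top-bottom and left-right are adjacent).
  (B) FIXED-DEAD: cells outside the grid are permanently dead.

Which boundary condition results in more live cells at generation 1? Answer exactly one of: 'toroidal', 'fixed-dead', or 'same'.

Answer: toroidal

Derivation:
Under TOROIDAL boundary, generation 1:
_X_____XX
X__X___X_
_X___XX__
X________
X_____XXX
X____XXX_
____X__XX
Population = 21

Under FIXED-DEAD boundary, generation 1:
_X_X_XX__
X__X___X_
_X___XX__
_________
______XX_
_____XXXX
_____X_X_
Population = 18

Comparison: toroidal=21, fixed-dead=18 -> toroidal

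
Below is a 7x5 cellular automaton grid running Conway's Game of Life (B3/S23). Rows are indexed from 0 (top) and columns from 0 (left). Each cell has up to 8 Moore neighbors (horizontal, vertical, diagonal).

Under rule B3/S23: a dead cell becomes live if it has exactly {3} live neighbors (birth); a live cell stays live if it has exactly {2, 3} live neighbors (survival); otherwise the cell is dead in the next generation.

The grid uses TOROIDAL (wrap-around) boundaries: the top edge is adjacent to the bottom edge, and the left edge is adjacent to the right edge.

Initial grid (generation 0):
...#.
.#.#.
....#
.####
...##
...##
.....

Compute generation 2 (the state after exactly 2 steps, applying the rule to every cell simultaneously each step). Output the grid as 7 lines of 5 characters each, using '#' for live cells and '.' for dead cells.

Simulating step by step:
Generation 0 (given above): 12 live cells
Generation 1: 11 live cells
..#..
..###
.#..#
..#..
.....
...##
...##
Generation 2: 13 live cells
(generation 2 grid is the final answer)

Answer: ..#..
###.#
##..#
.....
...#.
...##
..#.#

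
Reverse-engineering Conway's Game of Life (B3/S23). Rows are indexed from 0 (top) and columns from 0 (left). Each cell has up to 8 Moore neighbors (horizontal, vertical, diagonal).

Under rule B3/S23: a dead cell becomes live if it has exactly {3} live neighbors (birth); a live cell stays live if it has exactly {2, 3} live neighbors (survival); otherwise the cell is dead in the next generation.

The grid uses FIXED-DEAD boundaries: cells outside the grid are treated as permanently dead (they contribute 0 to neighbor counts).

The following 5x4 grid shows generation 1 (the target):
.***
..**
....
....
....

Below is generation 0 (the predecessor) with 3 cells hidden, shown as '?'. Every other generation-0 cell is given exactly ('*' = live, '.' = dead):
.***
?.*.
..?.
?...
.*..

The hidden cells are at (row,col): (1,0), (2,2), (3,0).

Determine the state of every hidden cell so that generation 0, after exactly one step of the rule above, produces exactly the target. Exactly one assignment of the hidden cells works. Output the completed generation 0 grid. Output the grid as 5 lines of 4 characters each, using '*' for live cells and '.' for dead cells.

Answer: .***
*.*.
....
....
.*..

Derivation:
Hidden generation-0 cells (in order): (1,0), (2,2), (3,0).
A hidden cell only influences target cells in its own 3x3 neighborhood. Try each of the 2^3 = 8 assignments, step the completed generation 0 forward once under B3/S23, and compare with the target:
  (1,0)=. (2,2)=. (3,0)=. -> step gives (1,1)='*' but target has '.' -> reject
  (1,0)=. (2,2)=. (3,0)=* -> step gives (1,1)='*' but target has '.' -> reject
  (1,0)=. (2,2)=* (3,0)=. -> step gives (1,2)='.' but target has '*' -> reject
  (1,0)=. (2,2)=* (3,0)=* -> step gives (1,2)='.' but target has '*' -> reject
  (1,0)=* (2,2)=. (3,0)=. -> step reproduces the target at every cell -> ACCEPT
  (1,0)=* (2,2)=. (3,0)=* -> step gives (2,1)='*' but target has '.' -> reject
  (1,0)=* (2,2)=* (3,0)=. -> step gives (1,2)='.' but target has '*' -> reject
  (1,0)=* (2,2)=* (3,0)=* -> step gives (1,2)='.' but target has '*' -> reject
Unique solution: (1,0)=live, (2,2)=dead, (3,0)=dead.
Check: live-neighbor counts of every cell in the completed generation 0:
2332
1433
1211
1110
1010
Applying B3/S23 to generation 0 with these counts gives:
.***
..**
....
....
....
which matches the target exactly.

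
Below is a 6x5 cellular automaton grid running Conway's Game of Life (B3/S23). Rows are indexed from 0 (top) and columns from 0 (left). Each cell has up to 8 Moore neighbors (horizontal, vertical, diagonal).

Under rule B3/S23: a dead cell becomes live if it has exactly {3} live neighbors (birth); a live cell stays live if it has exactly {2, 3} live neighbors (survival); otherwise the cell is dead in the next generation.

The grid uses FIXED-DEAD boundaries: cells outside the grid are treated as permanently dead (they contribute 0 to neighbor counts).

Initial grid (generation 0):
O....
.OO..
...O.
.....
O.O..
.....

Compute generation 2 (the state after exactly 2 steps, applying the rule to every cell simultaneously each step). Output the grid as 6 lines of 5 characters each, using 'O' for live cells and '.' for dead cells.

Simulating step by step:
Generation 0 (given above): 6 live cells
Generation 1: 4 live cells
.O...
.OO..
..O..
.....
.....
.....
Generation 2: 6 live cells
(generation 2 grid is the final answer)

Answer: .OO..
.OO..
.OO..
.....
.....
.....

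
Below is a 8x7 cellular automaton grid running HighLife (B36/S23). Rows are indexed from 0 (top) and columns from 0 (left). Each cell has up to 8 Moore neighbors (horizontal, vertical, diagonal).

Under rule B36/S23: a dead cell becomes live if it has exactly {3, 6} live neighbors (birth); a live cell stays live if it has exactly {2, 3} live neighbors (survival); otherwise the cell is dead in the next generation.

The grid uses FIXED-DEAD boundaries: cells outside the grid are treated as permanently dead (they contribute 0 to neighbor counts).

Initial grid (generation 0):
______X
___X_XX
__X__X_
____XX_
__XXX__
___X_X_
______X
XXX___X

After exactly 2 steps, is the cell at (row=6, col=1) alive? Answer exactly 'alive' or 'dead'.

Simulating step by step:
Generation 0 (given above): 18 live cells
Generation 1: 17 live cells
_____XX
____XXX
___X___
__X__X_
__X____
__XX_X_
_XX__XX
_X_____
Generation 2: 22 live cells
____X_X
____X_X
___X__X
__XX___
_XX_X__
___XXXX
_X_XXXX
_XX____

Cell (6,1) at generation 2: 1 -> alive

Answer: alive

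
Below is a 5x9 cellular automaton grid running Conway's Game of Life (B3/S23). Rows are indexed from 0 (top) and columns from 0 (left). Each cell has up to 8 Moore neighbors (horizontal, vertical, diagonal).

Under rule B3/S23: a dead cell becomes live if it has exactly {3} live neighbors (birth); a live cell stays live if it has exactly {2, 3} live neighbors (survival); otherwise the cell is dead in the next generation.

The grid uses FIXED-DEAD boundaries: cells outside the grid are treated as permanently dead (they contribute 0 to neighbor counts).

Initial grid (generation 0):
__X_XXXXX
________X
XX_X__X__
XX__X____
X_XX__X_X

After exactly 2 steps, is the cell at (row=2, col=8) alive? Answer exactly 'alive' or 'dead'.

Answer: dead

Derivation:
Simulating step by step:
Generation 0 (given above): 19 live cells
Generation 1: 18 live cells
_____XXXX
_XXXX___X
XXX______
____XX_X_
X_XX_____
Generation 2: 19 live cells
__XXXXXXX
X__XXXX_X
X____X___
X___X____
___XX____

Cell (2,8) at generation 2: 0 -> dead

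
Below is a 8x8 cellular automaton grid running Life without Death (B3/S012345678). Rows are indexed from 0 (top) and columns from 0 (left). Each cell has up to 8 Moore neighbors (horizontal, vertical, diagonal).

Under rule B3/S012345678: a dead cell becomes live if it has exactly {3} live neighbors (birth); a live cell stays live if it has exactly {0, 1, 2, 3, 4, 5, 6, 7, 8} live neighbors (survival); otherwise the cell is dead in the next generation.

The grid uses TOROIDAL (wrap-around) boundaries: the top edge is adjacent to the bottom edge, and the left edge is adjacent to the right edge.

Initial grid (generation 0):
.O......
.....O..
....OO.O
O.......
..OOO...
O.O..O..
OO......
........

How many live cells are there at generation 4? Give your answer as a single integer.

Answer: 37

Derivation:
Simulating step by step:
Generation 0 (given above): 14 live cells
Generation 1: 21 live cells
.O......
....OOO.
....OOOO
O....O..
..OOO...
O.O.OO..
OO......
OO......
Generation 2: 28 live cells
OO...O..
....OOOO
....OOOO
O....O.O
..OOO...
O.O.OO..
OOO....O
OOO.....
Generation 3: 34 live cells
OOO.OO..
....OOOO
....OOOO
O....O.O
O.OOO.OO
O.O.OO.O
OOO....O
OOO.....
Generation 4: 37 live cells
OOO.OO..
.O..OOOO
....OOOO
OO...O.O
O.OOO.OO
O.O.OO.O
OOO...OO
OOO.....
Population at generation 4: 37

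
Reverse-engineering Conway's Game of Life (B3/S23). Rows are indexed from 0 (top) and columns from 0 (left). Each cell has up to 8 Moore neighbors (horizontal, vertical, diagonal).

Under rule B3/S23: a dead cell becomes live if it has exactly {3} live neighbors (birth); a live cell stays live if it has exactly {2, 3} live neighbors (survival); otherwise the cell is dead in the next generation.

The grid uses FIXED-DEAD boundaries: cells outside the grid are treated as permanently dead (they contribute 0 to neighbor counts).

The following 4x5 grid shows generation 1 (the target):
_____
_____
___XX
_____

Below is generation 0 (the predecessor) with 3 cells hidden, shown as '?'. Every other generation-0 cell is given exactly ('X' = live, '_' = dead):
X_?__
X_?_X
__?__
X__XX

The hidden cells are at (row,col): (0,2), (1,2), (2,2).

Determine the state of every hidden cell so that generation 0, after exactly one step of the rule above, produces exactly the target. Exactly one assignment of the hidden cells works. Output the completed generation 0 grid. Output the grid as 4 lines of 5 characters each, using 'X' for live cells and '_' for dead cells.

Answer: X____
X___X
_____
X__XX

Derivation:
Hidden generation-0 cells (in order): (0,2), (1,2), (2,2).
A hidden cell only influences target cells in its own 3x3 neighborhood. Try each of the 2^3 = 8 assignments, step the completed generation 0 forward once under B3/S23, and compare with the target:
  (0,2)=_ (1,2)=_ (2,2)=_ -> step reproduces the target at every cell -> ACCEPT
  (0,2)=_ (1,2)=_ (2,2)=X -> step gives (1,1)='X' but target has '_' -> reject
  (0,2)=_ (1,2)=X (2,2)=_ -> step gives (0,1)='X' but target has '_' -> reject
  (0,2)=_ (1,2)=X (2,2)=X -> step gives (0,1)='X' but target has '_' -> reject
  (0,2)=X (1,2)=_ (2,2)=_ -> step gives (0,1)='X' but target has '_' -> reject
  (0,2)=X (1,2)=_ (2,2)=X -> step gives (0,1)='X' but target has '_' -> reject
  (0,2)=X (1,2)=X (2,2)=_ -> step gives (0,3)='X' but target has '_' -> reject
  (0,2)=X (1,2)=X (2,2)=X -> step gives (0,3)='X' but target has '_' -> reject
Unique solution: (0,2)=dead, (1,2)=dead, (2,2)=dead.
Check: live-neighbor counts of every cell in the completed generation 0:
12011
12010
22133
01111
Applying B3/S23 to generation 0 with these counts gives:
_____
_____
___XX
_____
which matches the target exactly.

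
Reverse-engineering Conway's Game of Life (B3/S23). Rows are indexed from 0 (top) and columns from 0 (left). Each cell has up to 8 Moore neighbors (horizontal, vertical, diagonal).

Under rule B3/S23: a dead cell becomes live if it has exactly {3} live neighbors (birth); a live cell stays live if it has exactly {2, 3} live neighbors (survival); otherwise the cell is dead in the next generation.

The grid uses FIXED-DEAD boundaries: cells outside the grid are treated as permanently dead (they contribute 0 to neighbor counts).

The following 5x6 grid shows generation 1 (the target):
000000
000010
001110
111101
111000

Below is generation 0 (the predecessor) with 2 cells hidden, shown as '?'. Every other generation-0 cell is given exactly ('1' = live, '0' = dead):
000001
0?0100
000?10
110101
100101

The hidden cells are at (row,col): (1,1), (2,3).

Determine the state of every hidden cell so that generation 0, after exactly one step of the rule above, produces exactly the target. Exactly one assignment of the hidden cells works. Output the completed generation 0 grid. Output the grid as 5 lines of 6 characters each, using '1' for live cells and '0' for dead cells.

Answer: 000001
000100
000010
110101
100101

Derivation:
Hidden generation-0 cells (in order): (1,1), (2,3).
A hidden cell only influences target cells in its own 3x3 neighborhood. Try each of the 2^2 = 4 assignments, step the completed generation 0 forward once under B3/S23, and compare with the target:
  (1,1)=0 (2,3)=0 -> step reproduces the target at every cell -> ACCEPT
  (1,1)=0 (2,3)=1 -> step gives (1,3)='1' but target has '0' -> reject
  (1,1)=1 (2,3)=0 -> step gives (2,0)='1' but target has '0' -> reject
  (1,1)=1 (2,3)=1 -> step gives (1,2)='1' but target has '0' -> reject
Unique solution: (1,1)=dead, (2,3)=dead.
Check: live-neighbor counts of every cell in the completed generation 0:
001120
001132
223332
223252
233141
Applying B3/S23 to generation 0 with these counts gives:
000000
000010
001110
111101
111000
which matches the target exactly.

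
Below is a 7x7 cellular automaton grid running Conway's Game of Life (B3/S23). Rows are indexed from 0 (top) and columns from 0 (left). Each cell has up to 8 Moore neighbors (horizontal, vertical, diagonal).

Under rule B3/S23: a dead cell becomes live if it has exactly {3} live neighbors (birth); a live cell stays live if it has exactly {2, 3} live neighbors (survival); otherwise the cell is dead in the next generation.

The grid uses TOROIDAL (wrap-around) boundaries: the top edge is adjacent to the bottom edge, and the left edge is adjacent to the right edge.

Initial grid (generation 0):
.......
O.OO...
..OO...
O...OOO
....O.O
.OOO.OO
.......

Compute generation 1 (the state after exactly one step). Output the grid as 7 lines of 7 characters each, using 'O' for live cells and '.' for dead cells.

Simulating step by step:
Generation 0 (given above): 16 live cells
Generation 1: 18 live cells
(generation 1 grid is the final answer)

Answer: .......
.OOO...
O.O..O.
O...O.O
.OO....
O.OOOOO
..O....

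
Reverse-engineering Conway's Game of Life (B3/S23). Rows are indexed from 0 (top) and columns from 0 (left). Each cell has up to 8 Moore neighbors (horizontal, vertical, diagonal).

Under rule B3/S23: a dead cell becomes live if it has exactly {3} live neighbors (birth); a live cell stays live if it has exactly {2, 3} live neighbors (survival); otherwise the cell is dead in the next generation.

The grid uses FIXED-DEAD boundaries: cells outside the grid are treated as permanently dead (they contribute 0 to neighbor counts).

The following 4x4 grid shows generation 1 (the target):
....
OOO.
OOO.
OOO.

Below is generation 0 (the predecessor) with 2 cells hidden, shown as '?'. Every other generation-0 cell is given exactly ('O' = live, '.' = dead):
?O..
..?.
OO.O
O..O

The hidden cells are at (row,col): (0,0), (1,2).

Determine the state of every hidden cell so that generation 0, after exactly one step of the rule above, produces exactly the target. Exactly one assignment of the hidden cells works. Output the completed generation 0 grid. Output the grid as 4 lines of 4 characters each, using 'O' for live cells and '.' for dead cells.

Hidden generation-0 cells (in order): (0,0), (1,2).
A hidden cell only influences target cells in its own 3x3 neighborhood. Try each of the 2^2 = 4 assignments, step the completed generation 0 forward once under B3/S23, and compare with the target:
  (0,0)=. (1,2)=. -> step reproduces the target at every cell -> ACCEPT
  (0,0)=. (1,2)=O -> step gives (1,1)='.' but target has 'O' -> reject
  (0,0)=O (1,2)=. -> step gives (1,0)='.' but target has 'O' -> reject
  (0,0)=O (1,2)=O -> step gives (0,1)='O' but target has '.' -> reject
Unique solution: (0,0)=dead, (1,2)=dead.
Check: live-neighbor counts of every cell in the completed generation 0:
1010
3331
2231
2331
Applying B3/S23 to generation 0 with these counts gives:
....
OOO.
OOO.
OOO.
which matches the target exactly.

Answer: .O..
....
OO.O
O..O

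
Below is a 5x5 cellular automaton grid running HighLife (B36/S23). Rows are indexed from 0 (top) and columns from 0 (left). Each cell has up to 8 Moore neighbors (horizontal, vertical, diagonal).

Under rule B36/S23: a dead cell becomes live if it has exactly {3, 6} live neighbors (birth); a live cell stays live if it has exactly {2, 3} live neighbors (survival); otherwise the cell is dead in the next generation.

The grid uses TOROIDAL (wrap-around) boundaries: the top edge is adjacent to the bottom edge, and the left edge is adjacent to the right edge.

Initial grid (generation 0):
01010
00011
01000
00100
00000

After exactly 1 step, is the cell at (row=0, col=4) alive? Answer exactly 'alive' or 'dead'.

Answer: alive

Derivation:
Simulating step by step:
Generation 0 (given above): 6 live cells
Generation 1: 9 live cells
00111
10011
00110
00000
00100

Cell (0,4) at generation 1: 1 -> alive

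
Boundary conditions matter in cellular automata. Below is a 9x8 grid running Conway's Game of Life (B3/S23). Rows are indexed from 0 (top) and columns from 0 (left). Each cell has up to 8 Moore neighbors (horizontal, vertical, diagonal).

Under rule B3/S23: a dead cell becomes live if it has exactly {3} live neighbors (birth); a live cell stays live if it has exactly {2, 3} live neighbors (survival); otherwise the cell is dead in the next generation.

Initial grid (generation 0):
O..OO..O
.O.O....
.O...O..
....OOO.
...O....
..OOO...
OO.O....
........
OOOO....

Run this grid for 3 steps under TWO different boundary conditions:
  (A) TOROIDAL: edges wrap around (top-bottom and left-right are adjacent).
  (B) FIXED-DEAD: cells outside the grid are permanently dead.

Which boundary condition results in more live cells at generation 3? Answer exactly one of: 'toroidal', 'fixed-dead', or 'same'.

Under TOROIDAL boundary, generation 3:
.......O
..O...OO
......OO
........
..O.....
..O..O..
...OO...
OOO.O...
OO.O...O
Population = 19

Under FIXED-DEAD boundary, generation 3:
.OOOO...
O....O..
.O.O..O.
........
..O.....
..O..O..
.....O..
....O...
..OO....
Population = 16

Comparison: toroidal=19, fixed-dead=16 -> toroidal

Answer: toroidal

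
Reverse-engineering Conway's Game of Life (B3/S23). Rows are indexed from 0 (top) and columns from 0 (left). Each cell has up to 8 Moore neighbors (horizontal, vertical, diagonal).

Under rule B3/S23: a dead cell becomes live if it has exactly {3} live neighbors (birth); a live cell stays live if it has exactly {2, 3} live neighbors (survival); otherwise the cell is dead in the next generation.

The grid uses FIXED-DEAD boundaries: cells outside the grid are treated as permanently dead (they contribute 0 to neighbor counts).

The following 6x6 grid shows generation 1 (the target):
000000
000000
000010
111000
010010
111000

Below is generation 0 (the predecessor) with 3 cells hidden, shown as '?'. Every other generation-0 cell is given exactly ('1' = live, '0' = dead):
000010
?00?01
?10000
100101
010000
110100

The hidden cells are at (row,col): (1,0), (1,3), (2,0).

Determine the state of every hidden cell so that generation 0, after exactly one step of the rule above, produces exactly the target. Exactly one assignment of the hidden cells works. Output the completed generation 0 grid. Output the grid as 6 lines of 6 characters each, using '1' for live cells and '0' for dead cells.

Answer: 000010
000001
010000
100101
010000
110100

Derivation:
Hidden generation-0 cells (in order): (1,0), (1,3), (2,0).
A hidden cell only influences target cells in its own 3x3 neighborhood. Try each of the 2^3 = 8 assignments, step the completed generation 0 forward once under B3/S23, and compare with the target:
  (1,0)=0 (1,3)=0 (2,0)=0 -> step reproduces the target at every cell -> ACCEPT
  (1,0)=0 (1,3)=0 (2,0)=1 -> step gives (2,0)='1' but target has '0' -> reject
  (1,0)=0 (1,3)=1 (2,0)=0 -> step gives (0,4)='1' but target has '0' -> reject
  (1,0)=0 (1,3)=1 (2,0)=1 -> step gives (0,4)='1' but target has '0' -> reject
  (1,0)=1 (1,3)=0 (2,0)=0 -> step gives (2,0)='1' but target has '0' -> reject
  (1,0)=1 (1,3)=0 (2,0)=1 -> step gives (1,0)='1' but target has '0' -> reject
  (1,0)=1 (1,3)=1 (2,0)=0 -> step gives (0,4)='1' but target has '0' -> reject
  (1,0)=1 (1,3)=1 (2,0)=1 -> step gives (0,4)='1' but target has '0' -> reject
Unique solution: (1,0)=dead, (1,3)=dead, (2,0)=dead.
Check: live-neighbor counts of every cell in the completed generation 0:
000112
111121
212132
233020
434231
223010
Applying B3/S23 to generation 0 with these counts gives:
000000
000000
000010
111000
010010
111000
which matches the target exactly.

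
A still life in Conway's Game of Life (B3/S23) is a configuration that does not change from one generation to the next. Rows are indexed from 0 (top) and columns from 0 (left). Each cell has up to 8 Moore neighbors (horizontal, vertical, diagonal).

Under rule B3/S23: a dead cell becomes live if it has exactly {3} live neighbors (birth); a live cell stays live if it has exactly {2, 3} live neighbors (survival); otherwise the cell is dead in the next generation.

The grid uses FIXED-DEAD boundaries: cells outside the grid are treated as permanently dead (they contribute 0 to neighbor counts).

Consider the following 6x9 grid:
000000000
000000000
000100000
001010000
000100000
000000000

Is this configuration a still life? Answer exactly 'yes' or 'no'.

Answer: yes

Derivation:
Compute generation 1 and compare to generation 0 (given above):
Generation 1:
000000000
000000000
000100000
001010000
000100000
000000000
The grids are IDENTICAL -> still life.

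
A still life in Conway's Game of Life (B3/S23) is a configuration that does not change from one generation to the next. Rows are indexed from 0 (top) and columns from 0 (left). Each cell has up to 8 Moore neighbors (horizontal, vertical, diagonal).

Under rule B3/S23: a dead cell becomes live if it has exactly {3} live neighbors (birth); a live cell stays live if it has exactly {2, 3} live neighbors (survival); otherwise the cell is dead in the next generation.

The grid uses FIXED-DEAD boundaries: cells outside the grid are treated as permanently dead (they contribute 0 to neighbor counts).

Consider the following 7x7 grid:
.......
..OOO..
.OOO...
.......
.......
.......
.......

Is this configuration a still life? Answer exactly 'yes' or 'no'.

Answer: no

Derivation:
Compute generation 1 and compare to generation 0 (given above):
Generation 1:
...O...
.O..O..
.O..O..
..O....
.......
.......
.......
Cell (0,3) differs: gen0=0 vs gen1=1 -> NOT a still life.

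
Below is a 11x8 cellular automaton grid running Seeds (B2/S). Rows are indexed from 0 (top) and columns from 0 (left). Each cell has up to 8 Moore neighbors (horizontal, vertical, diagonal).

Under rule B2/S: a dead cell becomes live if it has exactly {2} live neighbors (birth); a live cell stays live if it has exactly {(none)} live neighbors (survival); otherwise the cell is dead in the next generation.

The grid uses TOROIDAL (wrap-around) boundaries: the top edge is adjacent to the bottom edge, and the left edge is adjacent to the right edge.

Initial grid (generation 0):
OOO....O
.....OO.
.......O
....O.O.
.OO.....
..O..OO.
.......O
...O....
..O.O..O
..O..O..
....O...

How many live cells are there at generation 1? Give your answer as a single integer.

Simulating step by step:
Generation 0 (given above): 22 live cells
Generation 1: 32 live cells
...OO...
..O.....
....O...
OOOO.O.O
....O..O
O..O...O
..OOOO..
O.O.O.OO
.O...OO.
.O....O.
.....OOO
Population at generation 1: 32

Answer: 32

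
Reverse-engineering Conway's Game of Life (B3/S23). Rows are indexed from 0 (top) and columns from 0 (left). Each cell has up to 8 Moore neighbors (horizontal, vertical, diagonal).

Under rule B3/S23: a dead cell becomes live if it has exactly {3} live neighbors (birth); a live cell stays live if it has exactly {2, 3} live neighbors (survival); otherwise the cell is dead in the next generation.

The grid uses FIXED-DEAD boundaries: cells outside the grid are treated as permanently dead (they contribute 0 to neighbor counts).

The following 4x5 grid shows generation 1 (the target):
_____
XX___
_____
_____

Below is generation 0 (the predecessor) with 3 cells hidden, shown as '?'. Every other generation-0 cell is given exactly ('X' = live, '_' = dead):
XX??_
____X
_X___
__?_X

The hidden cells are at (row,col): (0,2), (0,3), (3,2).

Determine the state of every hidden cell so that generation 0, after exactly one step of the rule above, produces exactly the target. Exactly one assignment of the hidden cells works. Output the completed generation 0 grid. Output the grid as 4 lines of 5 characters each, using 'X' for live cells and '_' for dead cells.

Answer: XX___
____X
_X___
____X

Derivation:
Hidden generation-0 cells (in order): (0,2), (0,3), (3,2).
A hidden cell only influences target cells in its own 3x3 neighborhood. Try each of the 2^3 = 8 assignments, step the completed generation 0 forward once under B3/S23, and compare with the target:
  (0,2)=_ (0,3)=_ (3,2)=_ -> step reproduces the target at every cell -> ACCEPT
  (0,2)=_ (0,3)=_ (3,2)=X -> step gives (2,3)='X' but target has '_' -> reject
  (0,2)=_ (0,3)=X (3,2)=_ -> step gives (1,2)='X' but target has '_' -> reject
  (0,2)=_ (0,3)=X (3,2)=X -> step gives (1,2)='X' but target has '_' -> reject
  (0,2)=X (0,3)=_ (3,2)=_ -> step gives (0,1)='X' but target has '_' -> reject
  (0,2)=X (0,3)=_ (3,2)=X -> step gives (0,1)='X' but target has '_' -> reject
  (0,2)=X (0,3)=X (3,2)=_ -> step gives (0,1)='X' but target has '_' -> reject
  (0,2)=X (0,3)=X (3,2)=X -> step gives (0,1)='X' but target has '_' -> reject
Unique solution: (0,2)=dead, (0,3)=dead, (3,2)=dead.
Check: live-neighbor counts of every cell in the completed generation 0:
11111
33210
10122
11110
Applying B3/S23 to generation 0 with these counts gives:
_____
XX___
_____
_____
which matches the target exactly.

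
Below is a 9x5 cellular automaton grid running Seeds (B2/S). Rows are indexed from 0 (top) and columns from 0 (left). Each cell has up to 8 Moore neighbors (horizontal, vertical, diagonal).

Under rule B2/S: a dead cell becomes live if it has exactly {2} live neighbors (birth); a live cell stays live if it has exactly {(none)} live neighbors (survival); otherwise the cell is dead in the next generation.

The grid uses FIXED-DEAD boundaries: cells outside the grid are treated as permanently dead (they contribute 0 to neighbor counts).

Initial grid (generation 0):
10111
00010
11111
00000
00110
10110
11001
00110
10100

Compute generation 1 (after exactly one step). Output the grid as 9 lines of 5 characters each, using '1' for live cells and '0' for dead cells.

Simulating step by step:
Generation 0 (given above): 22 live cells
Generation 1: 4 live cells
(generation 1 grid is the final answer)

Answer: 01000
00000
00000
10000
00001
00000
00000
00001
00000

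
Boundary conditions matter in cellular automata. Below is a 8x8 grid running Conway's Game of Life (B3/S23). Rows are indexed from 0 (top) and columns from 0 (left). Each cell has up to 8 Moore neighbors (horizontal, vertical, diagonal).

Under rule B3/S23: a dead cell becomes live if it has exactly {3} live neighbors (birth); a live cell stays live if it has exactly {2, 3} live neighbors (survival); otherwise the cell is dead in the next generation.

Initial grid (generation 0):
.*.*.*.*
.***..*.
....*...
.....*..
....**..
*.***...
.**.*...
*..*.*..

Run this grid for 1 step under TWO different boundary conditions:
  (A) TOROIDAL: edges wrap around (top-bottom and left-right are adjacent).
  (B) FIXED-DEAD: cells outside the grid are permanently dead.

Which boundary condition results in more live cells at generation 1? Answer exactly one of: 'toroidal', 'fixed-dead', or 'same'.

Answer: toroidal

Derivation:
Under TOROIDAL boundary, generation 1:
.*.*.*.*
**.*.**.
..****..
.....*..
.....*..
..*.....
*....*..
*..*.**.
Population = 22

Under FIXED-DEAD boundary, generation 1:
.*.**.*.
.*.*.**.
..****..
.....*..
.....*..
..*.....
*....*..
.****...
Population = 21

Comparison: toroidal=22, fixed-dead=21 -> toroidal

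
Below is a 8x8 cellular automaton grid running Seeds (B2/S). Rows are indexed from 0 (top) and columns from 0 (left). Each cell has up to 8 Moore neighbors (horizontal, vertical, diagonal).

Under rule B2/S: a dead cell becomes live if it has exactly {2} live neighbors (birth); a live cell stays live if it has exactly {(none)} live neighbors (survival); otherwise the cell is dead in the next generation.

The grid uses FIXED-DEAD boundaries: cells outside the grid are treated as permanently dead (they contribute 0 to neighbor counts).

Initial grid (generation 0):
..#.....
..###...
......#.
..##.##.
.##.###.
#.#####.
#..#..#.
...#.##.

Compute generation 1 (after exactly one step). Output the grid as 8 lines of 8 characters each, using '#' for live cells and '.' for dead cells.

Simulating step by step:
Generation 0 (given above): 26 live cells
Generation 1: 9 live cells
(generation 1 grid is the final answer)

Answer: .#..#...
.#...#..
.#.....#
........
#.......
........
........
..#....#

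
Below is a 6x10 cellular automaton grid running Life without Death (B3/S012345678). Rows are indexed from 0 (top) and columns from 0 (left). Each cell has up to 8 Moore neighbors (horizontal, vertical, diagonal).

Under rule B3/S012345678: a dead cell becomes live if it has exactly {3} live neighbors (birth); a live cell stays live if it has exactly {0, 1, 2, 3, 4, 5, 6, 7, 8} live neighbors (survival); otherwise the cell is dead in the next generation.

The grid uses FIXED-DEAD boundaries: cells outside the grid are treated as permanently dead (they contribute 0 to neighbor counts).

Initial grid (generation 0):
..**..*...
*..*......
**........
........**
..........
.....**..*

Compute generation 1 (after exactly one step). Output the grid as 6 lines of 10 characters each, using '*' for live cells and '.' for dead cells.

Simulating step by step:
Generation 0 (given above): 12 live cells
Generation 1: 14 live cells
(generation 1 grid is the final answer)

Answer: ..**..*...
*..*......
**........
........**
........**
.....**..*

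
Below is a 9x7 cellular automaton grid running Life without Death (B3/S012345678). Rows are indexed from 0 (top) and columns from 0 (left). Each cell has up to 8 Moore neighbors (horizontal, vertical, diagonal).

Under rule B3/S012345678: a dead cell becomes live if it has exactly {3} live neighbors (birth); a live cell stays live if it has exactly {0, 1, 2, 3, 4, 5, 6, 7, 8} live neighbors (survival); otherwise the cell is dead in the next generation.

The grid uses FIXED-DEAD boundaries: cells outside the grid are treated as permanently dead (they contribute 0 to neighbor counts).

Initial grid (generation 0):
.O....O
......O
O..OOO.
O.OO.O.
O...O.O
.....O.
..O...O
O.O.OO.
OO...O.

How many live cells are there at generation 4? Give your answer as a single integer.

Simulating step by step:
Generation 0 (given above): 24 live cells
Generation 1: 38 live cells
.O....O
....O.O
OOOOOOO
O.OO.OO
OO.OO.O
.....OO
.OOOO.O
O.OOOOO
OO..OO.
Generation 2: 43 live cells
.O...OO
O...O.O
OOOOOOO
O.OO.OO
OO.OO.O
O....OO
.OOOO.O
O.OOOOO
OOO.OOO
Generation 3: 44 live cells
.O...OO
O...O.O
OOOOOOO
O.OO.OO
OO.OO.O
O....OO
OOOOO.O
O.OOOOO
OOO.OOO
Generation 4: 44 live cells
.O...OO
O...O.O
OOOOOOO
O.OO.OO
OO.OO.O
O....OO
OOOOO.O
O.OOOOO
OOO.OOO
Population at generation 4: 44

Answer: 44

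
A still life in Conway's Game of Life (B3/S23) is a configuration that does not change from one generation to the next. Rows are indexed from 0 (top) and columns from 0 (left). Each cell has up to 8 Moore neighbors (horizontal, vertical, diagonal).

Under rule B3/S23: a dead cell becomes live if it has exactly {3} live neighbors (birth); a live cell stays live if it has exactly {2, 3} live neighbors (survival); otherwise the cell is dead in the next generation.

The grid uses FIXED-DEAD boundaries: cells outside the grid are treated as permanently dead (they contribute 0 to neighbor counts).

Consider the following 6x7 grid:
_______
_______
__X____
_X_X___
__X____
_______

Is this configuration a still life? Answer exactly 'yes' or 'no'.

Answer: yes

Derivation:
Compute generation 1 and compare to generation 0 (given above):
Generation 1:
_______
_______
__X____
_X_X___
__X____
_______
The grids are IDENTICAL -> still life.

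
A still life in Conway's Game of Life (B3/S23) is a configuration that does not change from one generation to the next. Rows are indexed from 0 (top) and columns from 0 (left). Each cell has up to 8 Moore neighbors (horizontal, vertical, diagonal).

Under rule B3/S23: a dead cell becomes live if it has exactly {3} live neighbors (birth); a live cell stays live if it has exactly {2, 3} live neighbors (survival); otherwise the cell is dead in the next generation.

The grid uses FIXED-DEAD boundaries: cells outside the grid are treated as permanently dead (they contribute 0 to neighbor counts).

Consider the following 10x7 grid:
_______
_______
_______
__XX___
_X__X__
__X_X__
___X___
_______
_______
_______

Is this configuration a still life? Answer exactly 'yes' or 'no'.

Answer: yes

Derivation:
Compute generation 1 and compare to generation 0 (given above):
Generation 1:
_______
_______
_______
__XX___
_X__X__
__X_X__
___X___
_______
_______
_______
The grids are IDENTICAL -> still life.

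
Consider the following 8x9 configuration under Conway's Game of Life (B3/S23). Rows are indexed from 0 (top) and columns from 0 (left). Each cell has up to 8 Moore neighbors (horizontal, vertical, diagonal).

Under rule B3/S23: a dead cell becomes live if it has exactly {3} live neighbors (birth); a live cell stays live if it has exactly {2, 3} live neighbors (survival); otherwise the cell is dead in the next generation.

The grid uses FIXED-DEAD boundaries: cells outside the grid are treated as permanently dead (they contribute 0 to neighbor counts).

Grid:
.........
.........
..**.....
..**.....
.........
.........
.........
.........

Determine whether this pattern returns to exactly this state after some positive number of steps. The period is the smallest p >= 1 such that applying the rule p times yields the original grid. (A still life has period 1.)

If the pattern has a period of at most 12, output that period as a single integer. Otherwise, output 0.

Simulating and comparing each generation to the original:
Gen 0 (original, given above): 4 live cells
Gen 1: 4 live cells, MATCHES original -> period = 1

Answer: 1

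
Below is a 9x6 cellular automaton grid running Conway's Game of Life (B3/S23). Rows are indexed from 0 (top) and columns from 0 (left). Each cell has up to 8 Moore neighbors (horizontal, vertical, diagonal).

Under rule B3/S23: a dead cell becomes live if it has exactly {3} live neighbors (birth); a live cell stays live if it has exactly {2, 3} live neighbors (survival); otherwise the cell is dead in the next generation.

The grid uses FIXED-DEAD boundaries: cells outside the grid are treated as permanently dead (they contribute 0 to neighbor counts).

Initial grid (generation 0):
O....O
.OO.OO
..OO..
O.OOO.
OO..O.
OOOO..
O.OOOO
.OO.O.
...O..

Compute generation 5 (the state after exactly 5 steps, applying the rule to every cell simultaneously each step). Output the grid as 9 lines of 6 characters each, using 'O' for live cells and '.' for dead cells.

Answer: .O....
.OO...
..OO..
....O.
..OOO.
......
..OOO.
.O...O
..OOO.

Derivation:
Simulating step by step:
Generation 0 (given above): 28 live cells
Generation 1: 18 live cells
.O..OO
.OO.OO
.....O
O...O.
....O.
.....O
O....O
.O...O
..OO..
Generation 2: 23 live cells
.OOOOO
.OOO..
.O.O.O
....OO
....OO
....OO
....OO
.OO.O.
..O...
Generation 3: 17 live cells
.O..O.
O....O
.O.O.O
...O..
...O..
...O..
......
.OO.OO
.OOO..
Generation 4: 17 live cells
......
OOO..O
..O...
...O..
..OOO.
......
..OOO.
.O..O.
.O.OO.
Generation 5: 17 live cells
(generation 5 grid is the final answer)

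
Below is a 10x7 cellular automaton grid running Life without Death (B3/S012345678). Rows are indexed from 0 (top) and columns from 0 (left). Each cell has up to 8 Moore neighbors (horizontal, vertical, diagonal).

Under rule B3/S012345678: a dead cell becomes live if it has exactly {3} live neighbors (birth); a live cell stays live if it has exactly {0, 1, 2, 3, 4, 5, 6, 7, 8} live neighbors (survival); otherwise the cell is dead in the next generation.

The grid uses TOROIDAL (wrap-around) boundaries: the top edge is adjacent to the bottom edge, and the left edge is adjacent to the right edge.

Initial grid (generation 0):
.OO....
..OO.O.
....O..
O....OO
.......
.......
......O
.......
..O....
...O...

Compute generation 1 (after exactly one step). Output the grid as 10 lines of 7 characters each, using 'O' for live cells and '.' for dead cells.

Answer: .OO.O..
.OOOOO.
...OO..
O....OO
......O
.......
......O
.......
..O....
.O.O...

Derivation:
Simulating step by step:
Generation 0 (given above): 12 live cells
Generation 1: 18 live cells
(generation 1 grid is the final answer)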